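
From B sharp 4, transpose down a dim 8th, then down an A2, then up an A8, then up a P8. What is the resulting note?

B#4 down a diminished octave → B##3 (11 semitones).
Down an augmented second from B##3: A#3 (3 semitones down).
An augmented octave up from A#3 is A##4.
A perfect octave up from A##4 is A##5.

A double-sharp 5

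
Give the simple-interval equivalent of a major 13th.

M6

Subtracting seven from the interval number removes an octave: 13 − 7 = 6.
Quality carries through unchanged, so the simple form is a major sixth.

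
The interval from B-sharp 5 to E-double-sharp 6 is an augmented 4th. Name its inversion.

diminished fifth

Inverted interval numbers add to nine, so a fourth pairs with a fifth (4 + 5 = 9).
And augmented becomes diminished under inversion, so we get a diminished fifth.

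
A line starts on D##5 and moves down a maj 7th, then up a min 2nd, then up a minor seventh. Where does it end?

E5

Down a major seventh from D##5: E#4 (11 semitones down).
E#4 up a minor second → F#4 (1 semitone).
Up a minor seventh from F#4: E5 (10 semitones up).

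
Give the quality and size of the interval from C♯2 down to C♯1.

Descending from C#2 to C#1 is the same interval as ascending C#1 to C#2.
C to C is the same letter name, plus an octave, so the interval is some kind of octave.
Counting semitones, C#1→C#2 is 12, which is the perfect octave.

perfect octave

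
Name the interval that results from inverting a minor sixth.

major third

Interval numbers invert to sum to nine: 6 + 3 = 9, so a sixth inverts to a third.
The quality also flips — minor becomes major — giving a major third.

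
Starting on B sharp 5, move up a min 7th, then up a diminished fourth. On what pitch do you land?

D 7

Up a minor seventh from B#5: A#6 (10 semitones up).
A diminished fourth up from A#6 is D7.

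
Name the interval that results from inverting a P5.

perfect fourth

Inverted interval numbers add to nine, so a fifth pairs with a fourth (5 + 4 = 9).
The quality also flips — perfect stays perfect — giving a perfect fourth.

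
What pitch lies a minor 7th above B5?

A6

Seven letter names up from B: A.
Moving 10 semitones up from B5 (the size of a minor seventh) reaches A6.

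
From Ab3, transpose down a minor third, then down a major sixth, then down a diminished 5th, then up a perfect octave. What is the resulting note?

Down a minor third from Ab3: F3 (3 semitones down).
F3 down a major sixth → Ab2 (9 semitones).
A diminished fifth down from Ab2 is D2.
Up a perfect octave from D2: D3 (12 semitones up).

D3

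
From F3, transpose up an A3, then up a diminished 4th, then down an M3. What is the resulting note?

Bb3

An augmented third up from F3 is A#3.
Up a diminished fourth from A#3: D4 (4 semitones up).
A major third down from D4 is Bb3.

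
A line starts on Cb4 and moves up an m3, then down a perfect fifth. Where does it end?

Abb3

A minor third up from Cb4 is Ebb4.
A perfect fifth down from Ebb4 is Abb3.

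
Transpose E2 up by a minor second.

F2

The second takes the letter from E up to F.
A minor second is 1 semitone; 1 semitone up from E2 gives F2.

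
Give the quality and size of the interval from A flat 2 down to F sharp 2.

Descending from Ab2 to F#2 is the same interval as ascending F#2 to Ab2.
F to A spans three letter names (F-G-A): a third.
The major third is 4 semitones; here we have 2, two semitones narrower: diminished.

diminished 3rd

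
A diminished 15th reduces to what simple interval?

Take out an octave (7 from the number): 15 − 7 = 8.
That makes a diminished fifteenth a compound diminished octave — an octave plus a diminished octave.

diminished 8th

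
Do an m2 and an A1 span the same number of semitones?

A minor second = 1 semitone = an augmented unison; enharmonically equal.

Yes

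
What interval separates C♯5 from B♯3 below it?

minor 9th

Descending from C#5 to B#3 is the same interval as ascending B#3 to C#5.
B to C spans two letter names (B-C), plus an octave, so the interval is some kind of ninth.
B#3 to C#5 is 13 semitones, a half step short of the major ninth (14), so this is minor.
(Equivalently, a compound minor second: a minor second plus an octave.)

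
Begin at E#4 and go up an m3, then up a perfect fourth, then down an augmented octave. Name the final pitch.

E#4 up a minor third → G#4 (3 semitones).
G#4 up a perfect fourth → C#5 (5 semitones).
An augmented octave down from C#5 is C4.

C4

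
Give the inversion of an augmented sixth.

Interval numbers invert to sum to nine: 6 + 3 = 9, so a sixth inverts to a third.
The quality also flips — augmented becomes diminished — giving a diminished third.

d3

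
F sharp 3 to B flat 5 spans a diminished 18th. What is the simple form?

Subtracting seven from the interval number removes an octave: 18 − 14 = 4.
Quality carries through unchanged, so the simple form is a diminished fourth.

diminished 4th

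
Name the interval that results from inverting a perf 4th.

Interval numbers invert to sum to nine: 4 + 5 = 9, so a fourth inverts to a fifth.
The quality also flips — perfect stays perfect — giving a perfect fifth.

perfect 5th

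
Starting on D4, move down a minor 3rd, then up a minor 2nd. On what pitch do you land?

C4

D4 down a minor third → B3 (3 semitones).
Up a minor second from B3: C4 (1 semitone up).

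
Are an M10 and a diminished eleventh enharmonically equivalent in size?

Yes

A major tenth spans 16 semitones, and a diminished eleventh also spans 16 semitones — they're enharmonic.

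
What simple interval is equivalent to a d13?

Each octave removed subtracts seven from the number: 13 − 7 = 6.
So a diminished thirteenth is an octave plus a diminished sixth. The quality is unchanged.

d6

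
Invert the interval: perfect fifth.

perfect 4th

Inverted interval numbers add to nine, so a fifth pairs with a fourth (5 + 4 = 9).
Quality inverts too: perfect stays perfect. That makes the inversion a perfect fourth.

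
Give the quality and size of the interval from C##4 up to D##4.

major second

C to D spans two letter names (C-D): a second.
Counting semitones, C##4→D##4 is 2, which is the major second.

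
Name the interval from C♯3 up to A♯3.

major sixth

C to A spans six letter names (C-D-E-F-G-A): a sixth.
The major sixth spans 9 semitones, and C#3 to A#3 is exactly 9 semitones — so this is a major sixth.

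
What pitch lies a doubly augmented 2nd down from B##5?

A5

Counting two letter names down from B lands on A.
Moving 4 semitones down from B##5 (the size of a doubly augmented second) reaches A5.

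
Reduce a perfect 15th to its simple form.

perfect 8th

Take out an octave (7 from the number): 15 − 7 = 8.
So a perfect fifteenth is an octave plus a perfect octave. The quality is unchanged.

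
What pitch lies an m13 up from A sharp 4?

Six letters up from A (plus an octave) reaches F.
A minor thirteenth spans 20 semitones, so from A#4 the target pitch is F#6.

F sharp 6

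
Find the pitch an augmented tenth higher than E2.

Counting three letter names plus an octave up from E lands on G.
An augmented tenth is 17 semitones; 17 semitones up from E2 gives G##3.

G##3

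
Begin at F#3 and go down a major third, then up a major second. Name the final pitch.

E3

Down a major third from F#3: D3 (4 semitones down).
D3 up a major second → E3 (2 semitones).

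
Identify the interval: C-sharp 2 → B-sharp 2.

major seventh

C to B spans seven letter names (C-D-E-F-G-A-B) — that makes it a seventh of some quality.
The major seventh spans 11 semitones, and C#2 to B#2 is exactly 11 semitones — so this is a major seventh.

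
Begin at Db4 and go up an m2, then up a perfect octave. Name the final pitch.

Ebb5

Up a minor second from Db4: Ebb4 (1 semitone up).
Up a perfect octave from Ebb4: Ebb5 (12 semitones up).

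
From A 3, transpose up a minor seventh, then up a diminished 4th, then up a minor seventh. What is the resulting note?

B double-flat 5

A3 up a minor seventh → G4 (10 semitones).
A diminished fourth up from G4 is Cb5.
A minor seventh up from Cb5 is Bbb5.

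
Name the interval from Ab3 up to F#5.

A13

A to F spans six letter names (A-B-C-D-E-F), plus an octave: a thirteenth.
Ab3 to F#5 spans 22 semitones — one semitone wider than the major thirteenth (21) — giving an augmented thirteenth.
(Equivalently, a compound augmented sixth: an augmented sixth plus an octave.)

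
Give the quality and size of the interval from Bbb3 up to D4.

A3

B to D spans three letter names (B-C-D), so the interval is some kind of third.
A major third would be 4 semitones; Bbb3 to D4 is 5, one semitone wider, so the interval is augmented.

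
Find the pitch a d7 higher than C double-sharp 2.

Counting seven letter names up from C lands on B.
Moving 9 semitones up from C##2 (the size of a diminished seventh) reaches B2.

B 2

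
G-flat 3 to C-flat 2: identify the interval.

Descending from Gb3 to Cb2 is the same interval as ascending Cb2 to Gb3.
C to G spans five letter names (C-D-E-F-G), plus an octave: a twelfth.
Cb2 to Gb3 is 19 semitones, matching the perfect twelfth exactly, so the quality is perfect.
(Equivalently, a compound perfect fifth: a perfect fifth plus an octave.)

perfect twelfth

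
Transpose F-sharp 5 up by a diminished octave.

For an octave the letter name doesn't change: still F, an octave up.
Moving 11 semitones up from F#5 (the size of a diminished octave) reaches F6.

F 6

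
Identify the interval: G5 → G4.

Descending from G5 to G4 is the same interval as ascending G4 to G5.
G to G is the same letter name, plus an octave: an octave.
Counting semitones, G4→G5 is 12, which is the perfect octave.

perfect 8th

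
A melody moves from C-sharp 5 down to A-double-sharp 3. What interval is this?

Descending from C#5 to A##3 is the same interval as ascending A##3 to C#5.
A to C spans three letter names (A-B-C), plus an octave: a tenth.
The major tenth is 16 semitones; here we have 14, two semitones narrower: diminished.
(Equivalently, a compound diminished third: a diminished third plus an octave.)

diminished 10th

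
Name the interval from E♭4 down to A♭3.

perfect 5th

Descending from Eb4 to Ab3 is the same interval as ascending Ab3 to Eb4.
A to E spans five letter names (A-B-C-D-E), so the interval is some kind of fifth.
The perfect fifth spans 7 semitones, and Ab3 to Eb4 is exactly 7 semitones — so this is a perfect fifth.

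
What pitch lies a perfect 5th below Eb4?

Counting five letter names down from E lands on A.
A perfect fifth spans 7 semitones, so from Eb4 the target pitch is Ab3.

Ab3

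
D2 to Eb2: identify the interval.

minor second

D to E spans two letter names (D-E), so the interval is some kind of second.
A major second would be 2 semitones, but D2 to Eb2 is 1 — one semitone narrower, making it a minor second.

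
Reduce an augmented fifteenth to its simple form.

Subtracting seven from the interval number removes an octave: 15 − 7 = 8.
That makes an augmented fifteenth a compound augmented octave — an octave plus an augmented octave.

A8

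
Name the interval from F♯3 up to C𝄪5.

F to C spans five letter names (F-G-A-B-C), plus an octave — that makes it a twelfth of some quality.
F#3 to C##5 spans 20 semitones — one semitone wider than the perfect twelfth (19) — giving an augmented twelfth.
(Equivalently, a compound augmented fifth: an augmented fifth plus an octave.)

A12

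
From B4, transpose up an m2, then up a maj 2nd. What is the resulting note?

D5

B4 up a minor second → C5 (1 semitone).
Up a major second from C5: D5 (2 semitones up).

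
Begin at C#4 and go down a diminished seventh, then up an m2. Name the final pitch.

Down a diminished seventh from C#4: D##3 (9 semitones down).
D##3 up a minor second → E#3 (1 semitone).

E#3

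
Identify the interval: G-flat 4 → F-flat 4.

major second

Descending from Gb4 to Fb4 is the same interval as ascending Fb4 to Gb4.
F to G spans two letter names (F-G): a second.
Fb4 to Gb4 is 2 semitones, matching the major second exactly, so the quality is major.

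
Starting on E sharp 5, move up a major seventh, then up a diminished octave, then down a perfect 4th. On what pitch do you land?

E#5 up a major seventh → D##6 (11 semitones).
Up a diminished octave from D##6: D#7 (11 semitones up).
D#7 down a perfect fourth → A#6 (5 semitones).

A sharp 6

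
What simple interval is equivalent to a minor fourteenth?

Each octave removed subtracts seven from the number: 14 − 7 = 7.
So a minor fourteenth is an octave plus a minor seventh. The quality is unchanged.

m7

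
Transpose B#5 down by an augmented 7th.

Seven letter names down from B: C.
Moving 12 semitones down from B#5 (the size of an augmented seventh) reaches C5.

C5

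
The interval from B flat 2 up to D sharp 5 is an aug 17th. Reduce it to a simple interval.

augmented 3rd

Take out 2 octaves (14 from the number): 17 − 14 = 3.
Quality carries through unchanged, so the simple form is an augmented third.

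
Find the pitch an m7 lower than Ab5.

Seven letter names down from A: B.
A minor seventh is 10 semitones; 10 semitones down from Ab5 gives Bb4.

Bb4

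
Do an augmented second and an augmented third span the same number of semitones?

No

An augmented second spans 3 semitones; an augmented third spans 5 semitones. They differ by 2.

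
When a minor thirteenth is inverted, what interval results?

First reduce the compound minor thirteenth to its simple form, a minor sixth.
Inverted interval numbers add to nine, so a sixth pairs with a third (6 + 3 = 9).
And minor becomes major under inversion, so we get a major third.

M3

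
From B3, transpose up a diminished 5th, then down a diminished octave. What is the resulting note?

B3 up a diminished fifth → F4 (6 semitones).
Down a diminished octave from F4: F#3 (11 semitones down).

F#3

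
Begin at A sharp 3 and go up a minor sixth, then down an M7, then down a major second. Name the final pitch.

F 3

A minor sixth up from A#3 is F#4.
F#4 down a major seventh → G3 (11 semitones).
A major second down from G3 is F3.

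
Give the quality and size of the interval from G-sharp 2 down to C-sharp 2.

Descending from G#2 to C#2 is the same interval as ascending C#2 to G#2.
C to G spans five letter names (C-D-E-F-G), so the interval is some kind of fifth.
Counting semitones, C#2→G#2 is 7, which is the perfect fifth.

perfect 5th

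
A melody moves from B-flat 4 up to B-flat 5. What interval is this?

perfect octave

B to B is the same letter name, plus an octave: an octave.
Bb4 to Bb5 is 12 semitones, matching the perfect octave exactly, so the quality is perfect.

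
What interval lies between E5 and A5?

perfect fourth

E to A spans four letter names (E-F-G-A), so the interval is some kind of fourth.
Counting semitones, E5→A5 is 5, which is the perfect fourth.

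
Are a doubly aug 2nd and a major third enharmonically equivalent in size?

Yes

A doubly augmented second = 4 semitones = a major third; enharmonically equal.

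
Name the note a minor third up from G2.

Bb2

Three letter names up from G: B.
Moving 3 semitones up from G2 (the size of a minor third) reaches Bb2.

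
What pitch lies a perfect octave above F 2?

An octave keeps the letter name F, an octave up from F.
A perfect octave spans 12 semitones, so from F2 the target pitch is F3.

F 3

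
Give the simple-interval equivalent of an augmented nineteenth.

Each octave removed subtracts seven from the number: 19 − 14 = 5.
So an augmented nineteenth is 2 octaves plus an augmented fifth. The quality is unchanged.

augmented 5th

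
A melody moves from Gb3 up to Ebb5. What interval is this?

minor 13th

G to E spans six letter names (G-A-B-C-D-E), plus an octave — that makes it a thirteenth of some quality.
Gb3 to Ebb5 is 20 semitones, a half step short of the major thirteenth (21), so this is minor.
(Equivalently, a compound minor sixth: a minor sixth plus an octave.)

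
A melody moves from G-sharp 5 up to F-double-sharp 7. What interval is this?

G to F spans seven letter names (G-A-B-C-D-E-F), plus an octave — that makes it a fourteenth of some quality.
The major fourteenth spans 23 semitones, and G#5 to F##7 is exactly 23 semitones — so this is a major fourteenth.
(Equivalently, a compound major seventh: a major seventh plus an octave.)

major fourteenth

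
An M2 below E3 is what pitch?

D3

Two letter names down from E: D.
A major second is 2 semitones; 2 semitones down from E3 gives D3.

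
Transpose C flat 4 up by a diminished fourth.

Four letter names up from C: F.
A diminished fourth spans 4 semitones, so from Cb4 the target pitch is Fbb4.

F double-flat 4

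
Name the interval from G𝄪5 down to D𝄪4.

Descending from G##5 to D##4 is the same interval as ascending D##4 to G##5.
D to G spans four letter names (D-E-F-G), plus an octave, so the interval is some kind of eleventh.
The perfect eleventh spans 17 semitones, and D##4 to G##5 is exactly 17 semitones — so this is a perfect eleventh.
(Equivalently, a compound perfect fourth: a perfect fourth plus an octave.)

perfect eleventh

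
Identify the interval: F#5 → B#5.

A4

F to B spans four letter names (F-G-A-B) — that makes it a fourth of some quality.
The perfect fourth is 5 semitones; here we have 6, one semitone wider: augmented.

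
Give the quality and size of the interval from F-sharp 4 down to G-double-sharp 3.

diminished seventh

Descending from F#4 to G##3 is the same interval as ascending G##3 to F#4.
G to F spans seven letter names (G-A-B-C-D-E-F): a seventh.
A major seventh would be 11 semitones; G##3 to F#4 is 9, two semitones narrower, so the interval is diminished.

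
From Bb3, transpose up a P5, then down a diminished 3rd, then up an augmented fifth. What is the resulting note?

A##4

Bb3 up a perfect fifth → F4 (7 semitones).
F4 down a diminished third → D#4 (2 semitones).
Up an augmented fifth from D#4: A##4 (8 semitones up).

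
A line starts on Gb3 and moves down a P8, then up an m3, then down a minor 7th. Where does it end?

Gb3 down a perfect octave → Gb2 (12 semitones).
Up a minor third from Gb2: Bbb2 (3 semitones up).
Down a minor seventh from Bbb2: Cb2 (10 semitones down).

Cb2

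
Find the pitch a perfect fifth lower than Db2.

Gb1

The fifth takes the letter from D down to G.
A perfect fifth spans 7 semitones, so from Db2 the target pitch is Gb1.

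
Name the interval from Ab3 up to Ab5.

perfect fifteenth

A to A is the same letter name, plus 2 octaves, so the interval is some kind of fifteenth.
Counting semitones, Ab3→Ab5 is 24, which is the perfect fifteenth.
(Equivalently, a compound perfect octave: a perfect octave plus an octave.)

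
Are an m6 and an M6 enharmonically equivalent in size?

No

A minor sixth spans 8 semitones; a major sixth spans 9 semitones. They differ by 1.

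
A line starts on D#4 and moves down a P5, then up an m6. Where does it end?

E4

A perfect fifth down from D#4 is G#3.
G#3 up a minor sixth → E4 (8 semitones).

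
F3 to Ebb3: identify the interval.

A2

Descending from F3 to Ebb3 is the same interval as ascending Ebb3 to F3.
E to F spans two letter names (E-F): a second.
Ebb3 to F3 spans 3 semitones — one semitone wider than the major second (2) — giving an augmented second.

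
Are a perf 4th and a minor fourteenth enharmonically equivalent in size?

No

A perfect fourth spans 5 semitones; a minor fourteenth spans 22 semitones. They differ by 17.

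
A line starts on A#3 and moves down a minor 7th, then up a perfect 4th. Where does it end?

Down a minor seventh from A#3: B#2 (10 semitones down).
Up a perfect fourth from B#2: E#3 (5 semitones up).

E#3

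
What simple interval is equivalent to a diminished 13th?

diminished 6th

Take out an octave (7 from the number): 13 − 7 = 6.
So a diminished thirteenth is an octave plus a diminished sixth. The quality is unchanged.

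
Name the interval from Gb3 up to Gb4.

perfect octave

G to G is the same letter name, plus an octave: an octave.
The perfect octave spans 12 semitones, and Gb3 to Gb4 is exactly 12 semitones — so this is a perfect octave.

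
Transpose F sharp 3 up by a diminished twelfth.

C 5

Five letters up from F (plus an octave) reaches C.
A diminished twelfth is 18 semitones; 18 semitones up from F#3 gives C5.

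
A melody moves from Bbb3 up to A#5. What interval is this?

doubly augmented fourteenth

B to A spans seven letter names (B-C-D-E-F-G-A), plus an octave: a fourteenth.
A major fourteenth would be 23 semitones; Bbb3 to A#5 is 25, two semitones wider, so the interval is doubly augmented.
(Equivalently, a compound doubly augmented seventh: a doubly augmented seventh plus an octave.)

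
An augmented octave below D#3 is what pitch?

The letter stays D (same as the start), shifted an octave down.
An augmented octave is 13 semitones; 13 semitones down from D#3 gives D2.

D2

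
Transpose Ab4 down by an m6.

The sixth takes the letter from A down to C.
A minor sixth is 8 semitones; 8 semitones down from Ab4 gives C4.

C4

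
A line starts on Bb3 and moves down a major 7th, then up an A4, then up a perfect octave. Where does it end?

F4

Down a major seventh from Bb3: Cb3 (11 semitones down).
Cb3 up an augmented fourth → F3 (6 semitones).
Up a perfect octave from F3: F4 (12 semitones up).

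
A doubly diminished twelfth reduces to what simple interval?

doubly diminished fifth

Each octave removed subtracts seven from the number: 12 − 7 = 5.
That makes a doubly diminished twelfth a compound doubly diminished fifth — an octave plus a doubly diminished fifth.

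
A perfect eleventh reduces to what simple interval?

Each octave removed subtracts seven from the number: 11 − 7 = 4.
Quality carries through unchanged, so the simple form is a perfect fourth.

P4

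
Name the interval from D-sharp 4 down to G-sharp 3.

perfect fifth

Descending from D#4 to G#3 is the same interval as ascending G#3 to D#4.
G to D spans five letter names (G-A-B-C-D), so the interval is some kind of fifth.
The perfect fifth spans 7 semitones, and G#3 to D#4 is exactly 7 semitones — so this is a perfect fifth.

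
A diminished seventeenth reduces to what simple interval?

Each octave removed subtracts seven from the number: 17 − 14 = 3.
Quality carries through unchanged, so the simple form is a diminished third.

d3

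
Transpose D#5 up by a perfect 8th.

D#6

The letter stays D (same as the start), shifted an octave up.
A perfect octave spans 12 semitones, so from D#5 the target pitch is D#6.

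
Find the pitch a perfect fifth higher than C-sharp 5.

G-sharp 5

The fifth takes the letter from C up to G.
Moving 7 semitones up from C#5 (the size of a perfect fifth) reaches G#5.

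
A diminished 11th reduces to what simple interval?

diminished 4th

Each octave removed subtracts seven from the number: 11 − 7 = 4.
Quality carries through unchanged, so the simple form is a diminished fourth.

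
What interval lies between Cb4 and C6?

C to C is the same letter name, plus 2 octaves, so the interval is some kind of fifteenth.
A perfect fifteenth would be 24 semitones; Cb4 to C6 is 25, one semitone wider, so the interval is augmented.
(Equivalently, a compound augmented octave: an augmented octave plus an octave.)

augmented 15th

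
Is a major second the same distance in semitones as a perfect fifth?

2 semitones (major second) vs 7 semitones (perfect fifth): not equal.

No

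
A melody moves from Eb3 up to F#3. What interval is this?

augmented second

E to F spans two letter names (E-F), so the interval is some kind of second.
Eb3 to F#3 spans 3 semitones — one semitone wider than the major second (2) — giving an augmented second.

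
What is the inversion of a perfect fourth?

perfect 5th

Inverted interval numbers add to nine, so a fourth pairs with a fifth (4 + 5 = 9).
And perfect stays perfect under inversion, so we get a perfect fifth.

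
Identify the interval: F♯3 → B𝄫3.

F to B spans four letter names (F-G-A-B) — that makes it a fourth of some quality.
A perfect fourth would be 5 semitones; F#3 to Bbb3 is 3, two semitones narrower, so the interval is doubly diminished.

dd4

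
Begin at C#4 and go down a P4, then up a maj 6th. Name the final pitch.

A perfect fourth down from C#4 is G#3.
Up a major sixth from G#3: E#4 (9 semitones up).

E#4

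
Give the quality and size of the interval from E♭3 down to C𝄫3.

augmented third

Descending from Eb3 to Cbb3 is the same interval as ascending Cbb3 to Eb3.
C to E spans three letter names (C-D-E) — that makes it a third of some quality.
Cbb3 to Eb3 spans 5 semitones — one semitone wider than the major third (4) — giving an augmented third.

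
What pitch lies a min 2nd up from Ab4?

Counting two letter names up from A lands on B.
A minor second spans 1 semitone, so from Ab4 the target pitch is Bbb4.

Bbb4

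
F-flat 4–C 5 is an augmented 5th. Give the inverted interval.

diminished 4th

Inverted interval numbers add to nine, so a fifth pairs with a fourth (5 + 4 = 9).
And augmented becomes diminished under inversion, so we get a diminished fourth.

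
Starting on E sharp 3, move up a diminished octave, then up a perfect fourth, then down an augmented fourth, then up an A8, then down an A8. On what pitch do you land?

E#3 up a diminished octave → E4 (11 semitones).
E4 up a perfect fourth → A4 (5 semitones).
A4 down an augmented fourth → Eb4 (6 semitones).
Up an augmented octave from Eb4: E5 (13 semitones up).
E5 down an augmented octave → Eb4 (13 semitones).

E flat 4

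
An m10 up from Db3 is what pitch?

Fb4

The tenth's letter: D up three letter names plus an octave → F.
A minor tenth is 15 semitones; 15 semitones up from Db3 gives Fb4.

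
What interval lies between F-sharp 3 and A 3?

minor third

F to A spans three letter names (F-G-A), so the interval is some kind of third.
A major third would be 4 semitones, but F#3 to A3 is 3 — one semitone narrower, making it a minor third.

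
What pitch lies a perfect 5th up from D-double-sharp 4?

A-double-sharp 4

Five letter names up from D: A.
Moving 7 semitones up from D##4 (the size of a perfect fifth) reaches A##4.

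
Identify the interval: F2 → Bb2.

F to B spans four letter names (F-G-A-B) — that makes it a fourth of some quality.
The perfect fourth spans 5 semitones, and F2 to Bb2 is exactly 5 semitones — so this is a perfect fourth.

perfect fourth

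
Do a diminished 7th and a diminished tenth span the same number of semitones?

No

A diminished seventh is 9 semitones but a diminished tenth is 14 semitones — different sizes.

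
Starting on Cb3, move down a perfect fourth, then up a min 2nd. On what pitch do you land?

Abb2

Cb3 down a perfect fourth → Gb2 (5 semitones).
Up a minor second from Gb2: Abb2 (1 semitone up).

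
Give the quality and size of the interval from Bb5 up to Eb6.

P4

B to E spans four letter names (B-C-D-E), so the interval is some kind of fourth.
Bb5 to Eb6 is 5 semitones, matching the perfect fourth exactly, so the quality is perfect.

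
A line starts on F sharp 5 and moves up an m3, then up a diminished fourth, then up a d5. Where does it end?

F#5 up a minor third → A5 (3 semitones).
A diminished fourth up from A5 is Db6.
Up a diminished fifth from Db6: Abb6 (6 semitones up).

A double-flat 6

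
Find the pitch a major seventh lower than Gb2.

Counting seven letter names down from G lands on A.
A major seventh spans 11 semitones, so from Gb2 the target pitch is Abb1.

Abb1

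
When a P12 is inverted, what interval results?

First reduce the compound perfect twelfth to its simple form, a perfect fifth.
The rule of nine gives the new number: 9 − 5 = 4, so a fifth becomes a fourth.
And perfect stays perfect under inversion, so we get a perfect fourth.

perfect fourth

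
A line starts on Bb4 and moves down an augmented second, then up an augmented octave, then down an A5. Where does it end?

Dbb5

An augmented second down from Bb4 is Abb4.
An augmented octave up from Abb4 is Ab5.
Down an augmented fifth from Ab5: Dbb5 (8 semitones down).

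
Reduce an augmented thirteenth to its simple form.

Subtracting seven from the interval number removes an octave: 13 − 7 = 6.
So an augmented thirteenth is an octave plus an augmented sixth. The quality is unchanged.

A6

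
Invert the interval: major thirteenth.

First reduce the compound major thirteenth to its simple form, a major sixth.
The rule of nine gives the new number: 9 − 6 = 3, so a sixth becomes a third.
And major becomes minor under inversion, so we get a minor third.

m3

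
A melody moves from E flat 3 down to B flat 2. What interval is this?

Descending from Eb3 to Bb2 is the same interval as ascending Bb2 to Eb3.
B to E spans four letter names (B-C-D-E), so the interval is some kind of fourth.
The perfect fourth spans 5 semitones, and Bb2 to Eb3 is exactly 5 semitones — so this is a perfect fourth.

perfect fourth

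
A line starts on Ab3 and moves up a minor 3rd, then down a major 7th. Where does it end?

Dbb3

Up a minor third from Ab3: Cb4 (3 semitones up).
A major seventh down from Cb4 is Dbb3.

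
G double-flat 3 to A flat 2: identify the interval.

Descending from Gbb3 to Ab2 is the same interval as ascending Ab2 to Gbb3.
A to G spans seven letter names (A-B-C-D-E-F-G): a seventh.
Ab2 to Gbb3 spans 9 semitones — two semitones narrower than the major seventh (11) — giving a diminished seventh.

diminished seventh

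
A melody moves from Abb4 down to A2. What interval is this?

doubly diminished 15th

Descending from Abb4 to A2 is the same interval as ascending A2 to Abb4.
A to A is the same letter name, plus 2 octaves: a fifteenth.
The perfect fifteenth is 24 semitones; here we have 22, two semitones narrower: doubly diminished.
(Equivalently, a compound doubly diminished octave: a doubly diminished octave plus an octave.)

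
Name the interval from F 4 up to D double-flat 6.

F to D spans six letter names (F-G-A-B-C-D), plus an octave, so the interval is some kind of thirteenth.
F4 to Dbb6 spans 19 semitones — two semitones narrower than the major thirteenth (21) — giving a diminished thirteenth.
(Equivalently, a compound diminished sixth: a diminished sixth plus an octave.)

diminished 13th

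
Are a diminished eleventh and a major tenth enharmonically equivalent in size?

Both span 16 semitones: a diminished eleventh and a major tenth are the same chromatic distance.

Yes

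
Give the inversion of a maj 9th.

First reduce the compound major ninth to its simple form, a major second.
The rule of nine gives the new number: 9 − 2 = 7, so a second becomes a seventh.
And major becomes minor under inversion, so we get a minor seventh.

minor seventh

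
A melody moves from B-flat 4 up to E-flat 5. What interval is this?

B to E spans four letter names (B-C-D-E) — that makes it a fourth of some quality.
Bb4 to Eb5 is 5 semitones, matching the perfect fourth exactly, so the quality is perfect.

perfect 4th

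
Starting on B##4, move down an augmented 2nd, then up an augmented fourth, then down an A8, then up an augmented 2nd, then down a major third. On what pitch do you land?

B##4 down an augmented second → A#4 (3 semitones).
A#4 up an augmented fourth → D##5 (6 semitones).
D##5 down an augmented octave → D#4 (13 semitones).
D#4 up an augmented second → E##4 (3 semitones).
E##4 down a major third → C##4 (4 semitones).

C##4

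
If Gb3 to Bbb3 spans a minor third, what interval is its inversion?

major 6th

Inverted interval numbers add to nine, so a third pairs with a sixth (3 + 6 = 9).
Quality inverts too: minor becomes major. That makes the inversion a major sixth.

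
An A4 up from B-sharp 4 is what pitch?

Counting four letter names up from B lands on E.
An augmented fourth is 6 semitones; 6 semitones up from B#4 gives E##5.

E-double-sharp 5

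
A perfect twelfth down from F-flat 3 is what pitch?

Counting five letter names plus an octave down from F lands on B.
A perfect twelfth spans 19 semitones, so from Fb3 the target pitch is Bbb1.

B-double-flat 1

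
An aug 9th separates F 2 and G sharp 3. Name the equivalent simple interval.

Take out an octave (7 from the number): 9 − 7 = 2.
Quality carries through unchanged, so the simple form is an augmented second.

augmented second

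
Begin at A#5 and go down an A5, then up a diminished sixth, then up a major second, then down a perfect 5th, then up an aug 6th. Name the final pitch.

D6

An augmented fifth down from A#5 is D5.
A diminished sixth up from D5 is Bbb5.
Up a major second from Bbb5: Cb6 (2 semitones up).
Cb6 down a perfect fifth → Fb5 (7 semitones).
Up an augmented sixth from Fb5: D6 (10 semitones up).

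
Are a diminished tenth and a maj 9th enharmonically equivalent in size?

A diminished tenth = 14 semitones = a major ninth; enharmonically equal.

Yes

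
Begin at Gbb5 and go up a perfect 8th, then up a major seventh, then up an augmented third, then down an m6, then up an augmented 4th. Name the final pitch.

Gbb5 up a perfect octave → Gbb6 (12 semitones).
Gbb6 up a major seventh → Fb7 (11 semitones).
Up an augmented third from Fb7: A7 (5 semitones up).
A minor sixth down from A7 is C#7.
C#7 up an augmented fourth → F##7 (6 semitones).

F##7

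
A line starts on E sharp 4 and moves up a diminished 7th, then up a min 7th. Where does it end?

A diminished seventh up from E#4 is D5.
Up a minor seventh from D5: C6 (10 semitones up).

C 6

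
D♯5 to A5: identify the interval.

D to A spans five letter names (D-E-F-G-A), so the interval is some kind of fifth.
D#5 to A5 spans 6 semitones — one semitone narrower than the perfect fifth (7) — giving a diminished fifth.

diminished 5th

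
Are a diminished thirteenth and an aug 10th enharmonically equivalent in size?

A diminished thirteenth spans 19 semitones; an augmented tenth spans 17 semitones. They differ by 2.

No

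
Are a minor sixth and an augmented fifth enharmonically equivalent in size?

A minor sixth spans 8 semitones, and an augmented fifth also spans 8 semitones — they're enharmonic.

Yes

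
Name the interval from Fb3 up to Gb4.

F to G spans two letter names (F-G), plus an octave — that makes it a ninth of some quality.
Fb3 to Gb4 is 14 semitones, matching the major ninth exactly, so the quality is major.
(Equivalently, a compound major second: a major second plus an octave.)

major ninth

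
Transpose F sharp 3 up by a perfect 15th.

The letter stays F (same as the start), shifted two octaves up.
A perfect fifteenth is 24 semitones; 24 semitones up from F#3 gives F#5.

F sharp 5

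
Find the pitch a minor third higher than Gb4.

The third takes the letter from G up to B.
A minor third is 3 semitones; 3 semitones up from Gb4 gives Bbb4.

Bbb4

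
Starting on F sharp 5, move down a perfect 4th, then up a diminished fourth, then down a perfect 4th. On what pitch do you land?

C 5

A perfect fourth down from F#5 is C#5.
A diminished fourth up from C#5 is F5.
A perfect fourth down from F5 is C5.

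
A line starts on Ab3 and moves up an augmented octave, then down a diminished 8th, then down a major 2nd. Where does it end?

An augmented octave up from Ab3 is A4.
A4 down a diminished octave → A#3 (11 semitones).
A#3 down a major second → G#3 (2 semitones).

G#3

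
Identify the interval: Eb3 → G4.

major tenth

E to G spans three letter names (E-F-G), plus an octave: a tenth.
The major tenth spans 16 semitones, and Eb3 to G4 is exactly 16 semitones — so this is a major tenth.
(Equivalently, a compound major third: a major third plus an octave.)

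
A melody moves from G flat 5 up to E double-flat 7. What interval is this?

G to E spans six letter names (G-A-B-C-D-E), plus an octave: a thirteenth.
At 20 semitones, Gb5→Ebb7 falls one short of a major thirteenth: minor.
(Equivalently, a compound minor sixth: a minor sixth plus an octave.)

m13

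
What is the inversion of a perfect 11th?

First reduce the compound perfect eleventh to its simple form, a perfect fourth.
Inverted interval numbers add to nine, so a fourth pairs with a fifth (4 + 5 = 9).
The quality also flips — perfect stays perfect — giving a perfect fifth.

P5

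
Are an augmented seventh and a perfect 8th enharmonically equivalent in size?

An augmented seventh = 12 semitones = a perfect octave; enharmonically equal.

Yes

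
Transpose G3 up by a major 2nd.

Counting two letter names up from G lands on A.
A major second spans 2 semitones, so from G3 the target pitch is A3.

A3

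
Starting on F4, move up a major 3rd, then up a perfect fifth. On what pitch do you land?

E5

Up a major third from F4: A4 (4 semitones up).
A perfect fifth up from A4 is E5.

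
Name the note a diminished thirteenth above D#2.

The thirteenth's letter: D up six letter names plus an octave → B.
Moving 19 semitones up from D#2 (the size of a diminished thirteenth) reaches Bb3.

Bb3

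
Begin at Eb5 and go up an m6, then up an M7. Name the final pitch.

Bb6

Eb5 up a minor sixth → Cb6 (8 semitones).
A major seventh up from Cb6 is Bb6.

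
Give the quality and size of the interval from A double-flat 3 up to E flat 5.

augmented twelfth

A to E spans five letter names (A-B-C-D-E), plus an octave — that makes it a twelfth of some quality.
A perfect twelfth would be 19 semitones; Abb3 to Eb5 is 20, one semitone wider, so the interval is augmented.
(Equivalently, a compound augmented fifth: an augmented fifth plus an octave.)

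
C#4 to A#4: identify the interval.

major sixth

C to A spans six letter names (C-D-E-F-G-A), so the interval is some kind of sixth.
C#4 to A#4 is 9 semitones, matching the major sixth exactly, so the quality is major.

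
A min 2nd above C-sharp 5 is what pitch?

Counting two letter names up from C lands on D.
A minor second spans 1 semitone, so from C#5 the target pitch is D5.

D 5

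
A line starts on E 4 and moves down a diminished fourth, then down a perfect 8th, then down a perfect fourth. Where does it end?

E4 down a diminished fourth → B#3 (4 semitones).
Down a perfect octave from B#3: B#2 (12 semitones down).
B#2 down a perfect fourth → F##2 (5 semitones).

F double-sharp 2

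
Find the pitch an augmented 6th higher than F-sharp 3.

D-double-sharp 4

Six letter names up from F: D.
An augmented sixth is 10 semitones; 10 semitones up from F#3 gives D##4.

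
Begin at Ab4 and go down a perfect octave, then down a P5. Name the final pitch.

Db3

A perfect octave down from Ab4 is Ab3.
Ab3 down a perfect fifth → Db3 (7 semitones).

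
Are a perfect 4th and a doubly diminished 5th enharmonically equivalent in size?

Yes

A perfect fourth spans 5 semitones, and a doubly diminished fifth also spans 5 semitones — they're enharmonic.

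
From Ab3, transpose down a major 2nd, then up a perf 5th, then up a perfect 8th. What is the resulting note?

Ab3 down a major second → Gb3 (2 semitones).
Up a perfect fifth from Gb3: Db4 (7 semitones up).
Up a perfect octave from Db4: Db5 (12 semitones up).

Db5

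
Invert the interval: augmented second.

The rule of nine gives the new number: 9 − 2 = 7, so a second becomes a seventh.
Quality inverts too: augmented becomes diminished. That makes the inversion a diminished seventh.

diminished 7th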